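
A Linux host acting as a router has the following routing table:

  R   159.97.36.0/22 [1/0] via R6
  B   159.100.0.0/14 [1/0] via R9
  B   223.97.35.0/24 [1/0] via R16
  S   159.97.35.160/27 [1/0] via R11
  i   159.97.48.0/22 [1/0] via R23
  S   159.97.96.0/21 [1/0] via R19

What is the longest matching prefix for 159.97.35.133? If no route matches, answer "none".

none

159.97.35.133 is outside every listed prefix and there is no default route.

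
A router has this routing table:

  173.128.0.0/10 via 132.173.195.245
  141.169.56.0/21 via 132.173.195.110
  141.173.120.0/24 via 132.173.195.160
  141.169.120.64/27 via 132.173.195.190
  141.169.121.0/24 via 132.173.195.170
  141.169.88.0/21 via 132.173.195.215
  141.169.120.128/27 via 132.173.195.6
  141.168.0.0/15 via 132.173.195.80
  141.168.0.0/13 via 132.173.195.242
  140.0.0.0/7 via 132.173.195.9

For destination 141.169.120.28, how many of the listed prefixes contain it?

Prefixes containing 141.169.120.28:
  140.0.0.0/7 (140.0.0.0 - 141.255.255.255)
  141.168.0.0/13 (141.168.0.0 - 141.175.255.255)
  141.168.0.0/15 (141.168.0.0 - 141.169.255.255)
Total matching entries: 3.

3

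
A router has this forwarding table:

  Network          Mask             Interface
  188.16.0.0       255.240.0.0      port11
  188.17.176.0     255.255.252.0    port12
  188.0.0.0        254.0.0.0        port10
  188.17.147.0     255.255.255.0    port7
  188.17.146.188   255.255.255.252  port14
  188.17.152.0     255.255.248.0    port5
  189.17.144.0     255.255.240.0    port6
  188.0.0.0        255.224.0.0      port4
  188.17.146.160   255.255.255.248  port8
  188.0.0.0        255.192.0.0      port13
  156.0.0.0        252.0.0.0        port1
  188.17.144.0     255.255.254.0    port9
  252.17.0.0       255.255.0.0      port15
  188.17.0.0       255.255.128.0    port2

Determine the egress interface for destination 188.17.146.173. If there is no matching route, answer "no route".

port11

Routes whose prefix contains 188.17.146.173:
  188.0.0.0/7 (188.0.0.0 - 189.255.255.255) -> port10
  188.0.0.0/10 (188.0.0.0 - 188.63.255.255) -> port13
  188.0.0.0/11 (188.0.0.0 - 188.31.255.255) -> port4
  188.16.0.0/12 (188.16.0.0 - 188.31.255.255) -> port11
More-specific entries that do NOT match:
  188.17.146.188/30 (188.17.146.188 - 188.17.146.191) does not contain 188.17.146.173
  188.17.146.160/29 (188.17.146.160 - 188.17.146.167) does not contain 188.17.146.173
  188.17.147.0/24 (188.17.147.0 - 188.17.147.255) does not contain 188.17.146.173
  188.17.144.0/23 (188.17.144.0 - 188.17.145.255) does not contain 188.17.146.173
  188.17.176.0/22 (188.17.176.0 - 188.17.179.255) does not contain 188.17.146.173
  188.17.152.0/21 (188.17.152.0 - 188.17.159.255) does not contain 188.17.146.173
  189.17.144.0/20 (189.17.144.0 - 189.17.159.255) does not contain 188.17.146.173
  188.17.0.0/17 (188.17.0.0 - 188.17.127.255) does not contain 188.17.146.173
  252.17.0.0/16 (252.17.0.0 - 252.17.255.255) does not contain 188.17.146.173
Longest matching prefix is /12 -> interface port11.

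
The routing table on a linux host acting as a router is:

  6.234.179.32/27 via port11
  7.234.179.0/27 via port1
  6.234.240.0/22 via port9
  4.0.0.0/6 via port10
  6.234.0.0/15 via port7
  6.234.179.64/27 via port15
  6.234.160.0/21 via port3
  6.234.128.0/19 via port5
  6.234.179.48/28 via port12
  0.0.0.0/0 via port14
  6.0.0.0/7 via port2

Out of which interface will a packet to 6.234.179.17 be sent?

port7

Routes whose prefix contains 6.234.179.17:
  0.0.0.0/0 (default, matches everything) -> port14
  4.0.0.0/6 (4.0.0.0 - 7.255.255.255) -> port10
  6.0.0.0/7 (6.0.0.0 - 7.255.255.255) -> port2
  6.234.0.0/15 (6.234.0.0 - 6.235.255.255) -> port7
More-specific entries that do NOT match:
  6.234.179.48/28 (6.234.179.48 - 6.234.179.63) does not contain 6.234.179.17
  6.234.179.32/27 (6.234.179.32 - 6.234.179.63) does not contain 6.234.179.17
  7.234.179.0/27 (7.234.179.0 - 7.234.179.31) does not contain 6.234.179.17
  6.234.179.64/27 (6.234.179.64 - 6.234.179.95) does not contain 6.234.179.17
  6.234.240.0/22 (6.234.240.0 - 6.234.243.255) does not contain 6.234.179.17
  6.234.160.0/21 (6.234.160.0 - 6.234.167.255) does not contain 6.234.179.17
  6.234.128.0/19 (6.234.128.0 - 6.234.159.255) does not contain 6.234.179.17
Longest matching prefix is /15 -> interface port7.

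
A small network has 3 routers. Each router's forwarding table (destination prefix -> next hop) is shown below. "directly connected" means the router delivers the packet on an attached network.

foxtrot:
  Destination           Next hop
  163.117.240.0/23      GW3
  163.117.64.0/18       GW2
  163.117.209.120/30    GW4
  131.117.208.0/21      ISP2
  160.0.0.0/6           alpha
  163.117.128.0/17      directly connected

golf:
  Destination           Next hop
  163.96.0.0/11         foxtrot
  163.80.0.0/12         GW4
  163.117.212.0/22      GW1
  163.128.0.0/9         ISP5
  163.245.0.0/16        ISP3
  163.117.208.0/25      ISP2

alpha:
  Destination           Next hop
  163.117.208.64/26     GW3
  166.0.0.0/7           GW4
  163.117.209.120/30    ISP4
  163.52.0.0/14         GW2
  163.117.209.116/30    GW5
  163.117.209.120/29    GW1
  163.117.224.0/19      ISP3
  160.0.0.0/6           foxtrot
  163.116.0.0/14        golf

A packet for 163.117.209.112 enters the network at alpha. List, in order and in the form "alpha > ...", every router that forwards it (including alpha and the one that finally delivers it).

alpha > golf > foxtrot

At alpha: longest match for 163.117.209.112 is 163.116.0.0/14 -> golf
At golf: longest match for 163.117.209.112 is 163.96.0.0/11 -> foxtrot
At foxtrot: longest match for 163.117.209.112 is 163.117.128.0/17 -> directly connected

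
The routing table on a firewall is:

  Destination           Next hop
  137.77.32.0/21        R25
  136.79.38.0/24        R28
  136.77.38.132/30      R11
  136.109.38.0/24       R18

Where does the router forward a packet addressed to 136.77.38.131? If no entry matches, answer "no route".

No entry's prefix contains 136.77.38.131; there is no default route.

no route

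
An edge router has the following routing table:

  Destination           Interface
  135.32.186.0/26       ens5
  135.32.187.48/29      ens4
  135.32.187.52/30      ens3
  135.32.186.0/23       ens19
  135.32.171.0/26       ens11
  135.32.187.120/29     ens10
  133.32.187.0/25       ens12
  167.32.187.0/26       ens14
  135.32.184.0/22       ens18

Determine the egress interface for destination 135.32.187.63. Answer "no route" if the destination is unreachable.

Routes whose prefix contains 135.32.187.63:
  135.32.184.0/22 (135.32.184.0 - 135.32.187.255) -> ens18
  135.32.186.0/23 (135.32.186.0 - 135.32.187.255) -> ens19
More-specific entries that do NOT match:
  135.32.187.52/30 (135.32.187.52 - 135.32.187.55) does not contain 135.32.187.63
  135.32.187.48/29 (135.32.187.48 - 135.32.187.55) does not contain 135.32.187.63
  135.32.187.120/29 (135.32.187.120 - 135.32.187.127) does not contain 135.32.187.63
  135.32.186.0/26 (135.32.186.0 - 135.32.186.63) does not contain 135.32.187.63
  135.32.171.0/26 (135.32.171.0 - 135.32.171.63) does not contain 135.32.187.63
  167.32.187.0/26 (167.32.187.0 - 167.32.187.63) does not contain 135.32.187.63
  133.32.187.0/25 (133.32.187.0 - 133.32.187.127) does not contain 135.32.187.63
Longest matching prefix is /23 -> interface ens19.

ens19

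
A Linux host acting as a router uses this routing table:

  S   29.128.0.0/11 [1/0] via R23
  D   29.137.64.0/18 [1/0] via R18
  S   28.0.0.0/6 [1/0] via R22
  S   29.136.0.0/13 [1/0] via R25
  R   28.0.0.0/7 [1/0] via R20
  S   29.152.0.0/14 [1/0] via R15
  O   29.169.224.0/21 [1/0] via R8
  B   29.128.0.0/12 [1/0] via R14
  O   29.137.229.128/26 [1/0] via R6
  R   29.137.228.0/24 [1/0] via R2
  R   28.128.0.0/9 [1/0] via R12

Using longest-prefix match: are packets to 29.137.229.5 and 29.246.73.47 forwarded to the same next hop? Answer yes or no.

no

29.137.229.5: longest match 29.136.0.0/13 -> R25
29.246.73.47: longest match 28.0.0.0/7 -> R20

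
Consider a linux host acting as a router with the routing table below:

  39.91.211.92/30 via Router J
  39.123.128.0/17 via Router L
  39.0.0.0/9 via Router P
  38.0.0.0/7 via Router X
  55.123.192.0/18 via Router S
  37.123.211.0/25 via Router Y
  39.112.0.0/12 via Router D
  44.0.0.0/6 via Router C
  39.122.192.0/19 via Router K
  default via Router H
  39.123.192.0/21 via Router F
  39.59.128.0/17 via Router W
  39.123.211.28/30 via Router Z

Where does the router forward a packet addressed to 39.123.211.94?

Routes whose prefix contains 39.123.211.94:
  0.0.0.0/0 (default, matches everything) -> Router H
  38.0.0.0/7 (38.0.0.0 - 39.255.255.255) -> Router X
  39.0.0.0/9 (39.0.0.0 - 39.127.255.255) -> Router P
  39.112.0.0/12 (39.112.0.0 - 39.127.255.255) -> Router D
  39.123.128.0/17 (39.123.128.0 - 39.123.255.255) -> Router L
More-specific entries that do NOT match:
  39.91.211.92/30 (39.91.211.92 - 39.91.211.95) does not contain 39.123.211.94
  39.123.211.28/30 (39.123.211.28 - 39.123.211.31) does not contain 39.123.211.94
  37.123.211.0/25 (37.123.211.0 - 37.123.211.127) does not contain 39.123.211.94
  39.123.192.0/21 (39.123.192.0 - 39.123.199.255) does not contain 39.123.211.94
  39.122.192.0/19 (39.122.192.0 - 39.122.223.255) does not contain 39.123.211.94
  55.123.192.0/18 (55.123.192.0 - 55.123.255.255) does not contain 39.123.211.94
Longest matching prefix is /17 -> next hop Router L.

Router L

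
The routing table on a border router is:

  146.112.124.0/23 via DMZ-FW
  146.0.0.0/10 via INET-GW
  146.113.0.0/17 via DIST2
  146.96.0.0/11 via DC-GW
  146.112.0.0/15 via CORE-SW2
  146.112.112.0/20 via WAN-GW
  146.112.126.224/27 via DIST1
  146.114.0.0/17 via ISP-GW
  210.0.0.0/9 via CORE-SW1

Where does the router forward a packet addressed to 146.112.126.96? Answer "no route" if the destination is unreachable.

Routes whose prefix contains 146.112.126.96:
  146.96.0.0/11 (146.96.0.0 - 146.127.255.255) -> DC-GW
  146.112.0.0/15 (146.112.0.0 - 146.113.255.255) -> CORE-SW2
  146.112.112.0/20 (146.112.112.0 - 146.112.127.255) -> WAN-GW
More-specific entries that do NOT match:
  146.112.126.224/27 (146.112.126.224 - 146.112.126.255) does not contain 146.112.126.96
  146.112.124.0/23 (146.112.124.0 - 146.112.125.255) does not contain 146.112.126.96
Longest matching prefix is /20 -> next hop WAN-GW.

WAN-GW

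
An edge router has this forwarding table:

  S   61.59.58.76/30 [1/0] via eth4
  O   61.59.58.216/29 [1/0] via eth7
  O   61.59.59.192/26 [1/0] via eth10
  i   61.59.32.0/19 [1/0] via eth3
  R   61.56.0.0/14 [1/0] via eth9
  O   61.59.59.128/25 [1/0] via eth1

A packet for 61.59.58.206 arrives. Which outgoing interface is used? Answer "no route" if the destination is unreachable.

eth3

Routes whose prefix contains 61.59.58.206:
  61.56.0.0/14 (61.56.0.0 - 61.59.255.255) -> eth9
  61.59.32.0/19 (61.59.32.0 - 61.59.63.255) -> eth3
More-specific entries that do NOT match:
  61.59.58.76/30 (61.59.58.76 - 61.59.58.79) does not contain 61.59.58.206
  61.59.58.216/29 (61.59.58.216 - 61.59.58.223) does not contain 61.59.58.206
  61.59.59.192/26 (61.59.59.192 - 61.59.59.255) does not contain 61.59.58.206
  61.59.59.128/25 (61.59.59.128 - 61.59.59.255) does not contain 61.59.58.206
Longest matching prefix is /19 -> interface eth3.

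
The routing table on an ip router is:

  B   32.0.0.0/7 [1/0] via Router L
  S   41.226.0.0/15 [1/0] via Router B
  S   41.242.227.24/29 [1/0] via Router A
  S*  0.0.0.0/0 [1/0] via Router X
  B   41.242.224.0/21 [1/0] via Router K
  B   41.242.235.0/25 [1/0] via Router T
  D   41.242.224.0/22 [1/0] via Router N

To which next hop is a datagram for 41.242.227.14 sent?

Router N

Routes whose prefix contains 41.242.227.14:
  0.0.0.0/0 (default, matches everything) -> Router X
  41.242.224.0/21 (41.242.224.0 - 41.242.231.255) -> Router K
  41.242.224.0/22 (41.242.224.0 - 41.242.227.255) -> Router N
More-specific entries that do NOT match:
  41.242.227.24/29 (41.242.227.24 - 41.242.227.31) does not contain 41.242.227.14
  41.242.235.0/25 (41.242.235.0 - 41.242.235.127) does not contain 41.242.227.14
Longest matching prefix is /22 -> next hop Router N.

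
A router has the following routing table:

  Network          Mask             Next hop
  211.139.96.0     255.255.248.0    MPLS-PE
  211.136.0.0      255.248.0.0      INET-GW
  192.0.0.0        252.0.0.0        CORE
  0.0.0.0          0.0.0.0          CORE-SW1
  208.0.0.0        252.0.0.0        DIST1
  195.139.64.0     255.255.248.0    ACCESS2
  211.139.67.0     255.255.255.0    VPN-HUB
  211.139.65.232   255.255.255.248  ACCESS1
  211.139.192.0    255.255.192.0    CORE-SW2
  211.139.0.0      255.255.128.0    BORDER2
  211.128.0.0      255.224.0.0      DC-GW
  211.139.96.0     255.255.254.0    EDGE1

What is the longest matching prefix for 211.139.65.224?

Entries matching 211.139.65.224:
  0.0.0.0/0 (default, matches everything)
  208.0.0.0/6 (208.0.0.0 - 211.255.255.255)
  211.128.0.0/11 (211.128.0.0 - 211.159.255.255)
  211.136.0.0/13 (211.136.0.0 - 211.143.255.255)
  211.139.0.0/17 (211.139.0.0 - 211.139.127.255)
Most specific is 211.139.0.0/17.

211.139.0.0/17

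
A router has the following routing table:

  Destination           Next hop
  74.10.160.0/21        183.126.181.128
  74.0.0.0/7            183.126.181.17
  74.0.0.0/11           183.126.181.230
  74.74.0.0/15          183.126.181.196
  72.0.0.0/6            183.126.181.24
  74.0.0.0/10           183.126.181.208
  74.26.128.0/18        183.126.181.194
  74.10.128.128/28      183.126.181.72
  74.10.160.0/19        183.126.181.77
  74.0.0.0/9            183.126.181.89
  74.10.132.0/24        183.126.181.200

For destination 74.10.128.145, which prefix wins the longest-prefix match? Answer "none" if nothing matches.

Entries matching 74.10.128.145:
  72.0.0.0/6 (72.0.0.0 - 75.255.255.255)
  74.0.0.0/7 (74.0.0.0 - 75.255.255.255)
  74.0.0.0/9 (74.0.0.0 - 74.127.255.255)
  74.0.0.0/10 (74.0.0.0 - 74.63.255.255)
  74.0.0.0/11 (74.0.0.0 - 74.31.255.255)
Most specific is 74.0.0.0/11.

74.0.0.0/11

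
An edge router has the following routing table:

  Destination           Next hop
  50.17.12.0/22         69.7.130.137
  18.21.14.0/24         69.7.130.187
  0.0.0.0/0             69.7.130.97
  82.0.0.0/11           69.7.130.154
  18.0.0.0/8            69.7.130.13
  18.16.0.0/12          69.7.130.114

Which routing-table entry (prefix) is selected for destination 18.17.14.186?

18.16.0.0/12

Entries matching 18.17.14.186:
  0.0.0.0/0 (default, matches everything)
  18.0.0.0/8 (18.0.0.0 - 18.255.255.255)
  18.16.0.0/12 (18.16.0.0 - 18.31.255.255)
Most specific is 18.16.0.0/12.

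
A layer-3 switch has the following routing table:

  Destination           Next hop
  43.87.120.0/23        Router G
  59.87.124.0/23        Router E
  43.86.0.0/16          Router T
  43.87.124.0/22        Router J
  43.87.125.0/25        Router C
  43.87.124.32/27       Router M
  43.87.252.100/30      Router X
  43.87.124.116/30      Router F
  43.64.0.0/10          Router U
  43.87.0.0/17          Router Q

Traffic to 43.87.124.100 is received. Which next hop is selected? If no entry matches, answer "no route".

Router J

Routes whose prefix contains 43.87.124.100:
  43.64.0.0/10 (43.64.0.0 - 43.127.255.255) -> Router U
  43.87.0.0/17 (43.87.0.0 - 43.87.127.255) -> Router Q
  43.87.124.0/22 (43.87.124.0 - 43.87.127.255) -> Router J
More-specific entries that do NOT match:
  43.87.252.100/30 (43.87.252.100 - 43.87.252.103) does not contain 43.87.124.100
  43.87.124.116/30 (43.87.124.116 - 43.87.124.119) does not contain 43.87.124.100
  43.87.124.32/27 (43.87.124.32 - 43.87.124.63) does not contain 43.87.124.100
  43.87.125.0/25 (43.87.125.0 - 43.87.125.127) does not contain 43.87.124.100
  43.87.120.0/23 (43.87.120.0 - 43.87.121.255) does not contain 43.87.124.100
  59.87.124.0/23 (59.87.124.0 - 59.87.125.255) does not contain 43.87.124.100
Longest matching prefix is /22 -> next hop Router J.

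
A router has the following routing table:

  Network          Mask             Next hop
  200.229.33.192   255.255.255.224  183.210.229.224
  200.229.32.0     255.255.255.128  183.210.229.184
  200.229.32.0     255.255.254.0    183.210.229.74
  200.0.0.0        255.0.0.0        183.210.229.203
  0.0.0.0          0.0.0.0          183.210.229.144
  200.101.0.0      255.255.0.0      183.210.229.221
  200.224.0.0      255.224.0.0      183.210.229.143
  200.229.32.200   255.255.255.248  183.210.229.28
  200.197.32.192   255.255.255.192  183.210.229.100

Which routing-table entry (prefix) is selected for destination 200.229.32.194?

Entries matching 200.229.32.194:
  0.0.0.0/0 (default, matches everything)
  200.0.0.0/8 (200.0.0.0 - 200.255.255.255)
  200.224.0.0/11 (200.224.0.0 - 200.255.255.255)
  200.229.32.0/23 (200.229.32.0 - 200.229.33.255)
Most specific is 200.229.32.0/23.

200.229.32.0/23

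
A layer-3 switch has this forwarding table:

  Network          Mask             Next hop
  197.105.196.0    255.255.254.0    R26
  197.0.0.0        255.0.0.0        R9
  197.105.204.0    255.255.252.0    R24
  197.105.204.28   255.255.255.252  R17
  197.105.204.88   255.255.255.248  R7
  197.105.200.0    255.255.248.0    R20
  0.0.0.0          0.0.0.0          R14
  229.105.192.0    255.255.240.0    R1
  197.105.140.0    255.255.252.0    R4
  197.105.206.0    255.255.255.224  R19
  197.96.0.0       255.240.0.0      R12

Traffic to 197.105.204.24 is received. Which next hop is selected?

Routes whose prefix contains 197.105.204.24:
  0.0.0.0/0 (default, matches everything) -> R14
  197.0.0.0/8 (197.0.0.0 - 197.255.255.255) -> R9
  197.96.0.0/12 (197.96.0.0 - 197.111.255.255) -> R12
  197.105.200.0/21 (197.105.200.0 - 197.105.207.255) -> R20
  197.105.204.0/22 (197.105.204.0 - 197.105.207.255) -> R24
More-specific entries that do NOT match:
  197.105.204.28/30 (197.105.204.28 - 197.105.204.31) does not contain 197.105.204.24
  197.105.204.88/29 (197.105.204.88 - 197.105.204.95) does not contain 197.105.204.24
  197.105.206.0/27 (197.105.206.0 - 197.105.206.31) does not contain 197.105.204.24
  197.105.196.0/23 (197.105.196.0 - 197.105.197.255) does not contain 197.105.204.24
Longest matching prefix is /22 -> next hop R24.

R24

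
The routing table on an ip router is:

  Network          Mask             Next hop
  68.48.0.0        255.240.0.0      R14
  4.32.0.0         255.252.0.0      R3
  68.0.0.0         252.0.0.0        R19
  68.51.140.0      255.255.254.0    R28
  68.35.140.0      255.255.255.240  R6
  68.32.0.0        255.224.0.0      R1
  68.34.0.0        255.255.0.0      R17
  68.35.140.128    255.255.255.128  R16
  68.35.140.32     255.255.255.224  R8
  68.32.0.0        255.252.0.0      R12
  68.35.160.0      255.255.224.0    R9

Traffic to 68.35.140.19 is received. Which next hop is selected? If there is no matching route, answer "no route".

Routes whose prefix contains 68.35.140.19:
  68.0.0.0/6 (68.0.0.0 - 71.255.255.255) -> R19
  68.32.0.0/11 (68.32.0.0 - 68.63.255.255) -> R1
  68.32.0.0/14 (68.32.0.0 - 68.35.255.255) -> R12
More-specific entries that do NOT match:
  68.35.140.0/28 (68.35.140.0 - 68.35.140.15) does not contain 68.35.140.19
  68.35.140.32/27 (68.35.140.32 - 68.35.140.63) does not contain 68.35.140.19
  68.35.140.128/25 (68.35.140.128 - 68.35.140.255) does not contain 68.35.140.19
  68.51.140.0/23 (68.51.140.0 - 68.51.141.255) does not contain 68.35.140.19
  68.35.160.0/19 (68.35.160.0 - 68.35.191.255) does not contain 68.35.140.19
  68.34.0.0/16 (68.34.0.0 - 68.34.255.255) does not contain 68.35.140.19
Longest matching prefix is /14 -> next hop R12.

R12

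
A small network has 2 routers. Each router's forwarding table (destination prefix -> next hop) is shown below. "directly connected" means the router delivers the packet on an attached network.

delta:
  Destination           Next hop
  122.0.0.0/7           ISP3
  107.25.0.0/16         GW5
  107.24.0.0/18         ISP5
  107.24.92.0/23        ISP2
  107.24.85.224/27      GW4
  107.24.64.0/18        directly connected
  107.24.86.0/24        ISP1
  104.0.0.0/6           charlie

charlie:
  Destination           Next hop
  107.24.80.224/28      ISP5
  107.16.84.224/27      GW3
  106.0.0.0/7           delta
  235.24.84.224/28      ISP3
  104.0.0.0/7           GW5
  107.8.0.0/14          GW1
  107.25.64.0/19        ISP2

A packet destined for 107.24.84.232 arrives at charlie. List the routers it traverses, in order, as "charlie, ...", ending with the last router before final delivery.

charlie, delta

At charlie: longest match for 107.24.84.232 is 106.0.0.0/7 -> delta
At delta: longest match for 107.24.84.232 is 107.24.64.0/18 -> directly connected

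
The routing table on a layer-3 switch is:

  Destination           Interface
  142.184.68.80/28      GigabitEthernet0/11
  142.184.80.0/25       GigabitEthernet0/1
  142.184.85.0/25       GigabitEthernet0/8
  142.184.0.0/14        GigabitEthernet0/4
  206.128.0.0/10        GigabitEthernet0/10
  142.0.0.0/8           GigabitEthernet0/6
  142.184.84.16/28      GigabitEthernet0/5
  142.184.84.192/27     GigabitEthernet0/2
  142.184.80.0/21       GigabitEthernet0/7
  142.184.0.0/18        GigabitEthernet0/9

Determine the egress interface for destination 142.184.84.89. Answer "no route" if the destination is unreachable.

Routes whose prefix contains 142.184.84.89:
  142.0.0.0/8 (142.0.0.0 - 142.255.255.255) -> GigabitEthernet0/6
  142.184.0.0/14 (142.184.0.0 - 142.187.255.255) -> GigabitEthernet0/4
  142.184.80.0/21 (142.184.80.0 - 142.184.87.255) -> GigabitEthernet0/7
More-specific entries that do NOT match:
  142.184.68.80/28 (142.184.68.80 - 142.184.68.95) does not contain 142.184.84.89
  142.184.84.16/28 (142.184.84.16 - 142.184.84.31) does not contain 142.184.84.89
  142.184.84.192/27 (142.184.84.192 - 142.184.84.223) does not contain 142.184.84.89
  142.184.80.0/25 (142.184.80.0 - 142.184.80.127) does not contain 142.184.84.89
  142.184.85.0/25 (142.184.85.0 - 142.184.85.127) does not contain 142.184.84.89
Longest matching prefix is /21 -> interface GigabitEthernet0/7.

GigabitEthernet0/7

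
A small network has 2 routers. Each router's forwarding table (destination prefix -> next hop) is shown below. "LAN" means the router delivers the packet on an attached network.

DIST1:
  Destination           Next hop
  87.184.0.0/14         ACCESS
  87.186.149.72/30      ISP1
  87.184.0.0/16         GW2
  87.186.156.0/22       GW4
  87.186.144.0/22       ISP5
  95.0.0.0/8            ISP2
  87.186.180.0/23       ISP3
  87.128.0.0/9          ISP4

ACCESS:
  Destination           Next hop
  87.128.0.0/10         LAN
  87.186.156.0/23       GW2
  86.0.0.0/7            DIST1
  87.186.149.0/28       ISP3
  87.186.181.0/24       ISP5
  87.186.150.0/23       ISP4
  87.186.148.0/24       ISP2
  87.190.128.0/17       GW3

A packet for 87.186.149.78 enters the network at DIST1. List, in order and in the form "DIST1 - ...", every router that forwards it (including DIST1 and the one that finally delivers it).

DIST1 - ACCESS

At DIST1: longest match for 87.186.149.78 is 87.184.0.0/14 -> ACCESS
At ACCESS: longest match for 87.186.149.78 is 87.128.0.0/10 -> LAN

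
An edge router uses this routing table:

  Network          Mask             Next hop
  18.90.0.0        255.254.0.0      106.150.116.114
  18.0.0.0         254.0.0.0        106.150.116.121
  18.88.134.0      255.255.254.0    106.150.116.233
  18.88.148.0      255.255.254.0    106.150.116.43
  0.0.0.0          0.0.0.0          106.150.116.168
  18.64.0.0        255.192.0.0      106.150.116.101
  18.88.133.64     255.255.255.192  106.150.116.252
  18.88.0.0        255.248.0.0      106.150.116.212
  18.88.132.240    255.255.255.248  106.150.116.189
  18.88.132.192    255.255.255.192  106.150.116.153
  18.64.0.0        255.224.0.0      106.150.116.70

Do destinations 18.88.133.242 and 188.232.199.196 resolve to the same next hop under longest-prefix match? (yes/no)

18.88.133.242: longest match 18.88.0.0/13 -> 106.150.116.212
188.232.199.196: longest match 0.0.0.0/0 -> 106.150.116.168

no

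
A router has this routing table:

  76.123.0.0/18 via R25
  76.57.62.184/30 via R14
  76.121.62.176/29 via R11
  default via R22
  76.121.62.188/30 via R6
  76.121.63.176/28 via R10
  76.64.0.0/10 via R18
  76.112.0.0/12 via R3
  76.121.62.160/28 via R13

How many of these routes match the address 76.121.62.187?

3

Prefixes containing 76.121.62.187:
  0.0.0.0/0 (default, matches everything)
  76.64.0.0/10 (76.64.0.0 - 76.127.255.255)
  76.112.0.0/12 (76.112.0.0 - 76.127.255.255)
Total matching entries: 3.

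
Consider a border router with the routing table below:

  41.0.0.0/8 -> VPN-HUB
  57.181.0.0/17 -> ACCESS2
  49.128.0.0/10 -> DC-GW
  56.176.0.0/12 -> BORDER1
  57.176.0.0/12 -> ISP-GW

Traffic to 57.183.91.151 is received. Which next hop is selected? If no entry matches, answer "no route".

Routes whose prefix contains 57.183.91.151:
  57.176.0.0/12 (57.176.0.0 - 57.191.255.255) -> ISP-GW
More-specific entries that do NOT match:
  57.181.0.0/17 (57.181.0.0 - 57.181.127.255) does not contain 57.183.91.151
Longest matching prefix is /12 -> next hop ISP-GW.

ISP-GW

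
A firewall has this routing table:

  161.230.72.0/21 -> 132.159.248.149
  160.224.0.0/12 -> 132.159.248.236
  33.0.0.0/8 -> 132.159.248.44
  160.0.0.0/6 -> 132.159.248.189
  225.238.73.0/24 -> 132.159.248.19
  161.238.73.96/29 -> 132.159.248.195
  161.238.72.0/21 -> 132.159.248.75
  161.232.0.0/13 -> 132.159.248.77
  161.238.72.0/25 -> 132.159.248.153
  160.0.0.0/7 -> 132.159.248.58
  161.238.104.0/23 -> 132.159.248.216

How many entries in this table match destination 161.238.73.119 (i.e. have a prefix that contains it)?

Prefixes containing 161.238.73.119:
  160.0.0.0/6 (160.0.0.0 - 163.255.255.255)
  160.0.0.0/7 (160.0.0.0 - 161.255.255.255)
  161.232.0.0/13 (161.232.0.0 - 161.239.255.255)
  161.238.72.0/21 (161.238.72.0 - 161.238.79.255)
Total matching entries: 4.

4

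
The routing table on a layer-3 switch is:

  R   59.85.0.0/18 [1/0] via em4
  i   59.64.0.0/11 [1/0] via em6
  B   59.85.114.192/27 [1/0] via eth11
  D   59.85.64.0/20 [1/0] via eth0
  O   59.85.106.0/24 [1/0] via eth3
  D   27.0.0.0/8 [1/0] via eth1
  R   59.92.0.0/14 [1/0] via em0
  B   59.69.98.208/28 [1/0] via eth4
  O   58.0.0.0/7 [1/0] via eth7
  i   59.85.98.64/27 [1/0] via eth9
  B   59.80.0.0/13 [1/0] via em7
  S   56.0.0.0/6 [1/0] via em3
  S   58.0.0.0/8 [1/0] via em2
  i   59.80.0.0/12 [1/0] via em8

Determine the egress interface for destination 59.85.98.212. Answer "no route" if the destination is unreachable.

em7

Routes whose prefix contains 59.85.98.212:
  56.0.0.0/6 (56.0.0.0 - 59.255.255.255) -> em3
  58.0.0.0/7 (58.0.0.0 - 59.255.255.255) -> eth7
  59.64.0.0/11 (59.64.0.0 - 59.95.255.255) -> em6
  59.80.0.0/12 (59.80.0.0 - 59.95.255.255) -> em8
  59.80.0.0/13 (59.80.0.0 - 59.87.255.255) -> em7
More-specific entries that do NOT match:
  59.69.98.208/28 (59.69.98.208 - 59.69.98.223) does not contain 59.85.98.212
  59.85.114.192/27 (59.85.114.192 - 59.85.114.223) does not contain 59.85.98.212
  59.85.98.64/27 (59.85.98.64 - 59.85.98.95) does not contain 59.85.98.212
  59.85.106.0/24 (59.85.106.0 - 59.85.106.255) does not contain 59.85.98.212
  59.85.64.0/20 (59.85.64.0 - 59.85.79.255) does not contain 59.85.98.212
  59.85.0.0/18 (59.85.0.0 - 59.85.63.255) does not contain 59.85.98.212
  59.92.0.0/14 (59.92.0.0 - 59.95.255.255) does not contain 59.85.98.212
Longest matching prefix is /13 -> interface em7.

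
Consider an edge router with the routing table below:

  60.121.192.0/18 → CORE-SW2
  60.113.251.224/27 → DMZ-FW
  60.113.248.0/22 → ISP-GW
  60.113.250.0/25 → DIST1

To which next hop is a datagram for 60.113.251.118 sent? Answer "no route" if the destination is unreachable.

Routes whose prefix contains 60.113.251.118:
  60.113.248.0/22 (60.113.248.0 - 60.113.251.255) -> ISP-GW
More-specific entries that do NOT match:
  60.113.251.224/27 (60.113.251.224 - 60.113.251.255) does not contain 60.113.251.118
  60.113.250.0/25 (60.113.250.0 - 60.113.250.127) does not contain 60.113.251.118
Longest matching prefix is /22 -> next hop ISP-GW.

ISP-GW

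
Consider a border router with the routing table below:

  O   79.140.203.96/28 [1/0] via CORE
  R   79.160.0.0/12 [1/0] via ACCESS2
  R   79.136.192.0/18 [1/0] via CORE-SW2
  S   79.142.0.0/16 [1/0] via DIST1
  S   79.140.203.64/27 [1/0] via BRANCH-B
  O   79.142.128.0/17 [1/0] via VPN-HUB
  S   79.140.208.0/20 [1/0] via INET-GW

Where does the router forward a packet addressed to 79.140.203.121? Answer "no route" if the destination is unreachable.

no route

No entry's prefix contains 79.140.203.121; there is no default route.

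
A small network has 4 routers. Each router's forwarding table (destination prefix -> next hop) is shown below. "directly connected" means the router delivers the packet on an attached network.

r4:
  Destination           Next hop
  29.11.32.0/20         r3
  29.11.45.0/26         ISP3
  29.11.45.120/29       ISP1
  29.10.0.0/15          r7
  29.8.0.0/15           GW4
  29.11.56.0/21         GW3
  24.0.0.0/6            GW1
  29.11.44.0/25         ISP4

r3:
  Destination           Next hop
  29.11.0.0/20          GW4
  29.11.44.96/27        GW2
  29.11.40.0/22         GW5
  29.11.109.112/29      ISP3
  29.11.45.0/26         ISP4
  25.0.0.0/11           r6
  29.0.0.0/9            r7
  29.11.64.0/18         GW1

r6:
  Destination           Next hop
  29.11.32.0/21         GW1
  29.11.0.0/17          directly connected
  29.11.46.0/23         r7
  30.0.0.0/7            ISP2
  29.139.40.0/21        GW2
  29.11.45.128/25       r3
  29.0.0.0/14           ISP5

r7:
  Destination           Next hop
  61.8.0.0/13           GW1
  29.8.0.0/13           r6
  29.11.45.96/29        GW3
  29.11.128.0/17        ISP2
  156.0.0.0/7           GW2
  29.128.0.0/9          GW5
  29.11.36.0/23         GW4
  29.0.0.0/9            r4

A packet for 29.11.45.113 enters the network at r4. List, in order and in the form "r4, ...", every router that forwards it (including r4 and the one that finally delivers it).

r4, r3, r7, r6

At r4: longest match for 29.11.45.113 is 29.11.32.0/20 -> r3
At r3: longest match for 29.11.45.113 is 29.0.0.0/9 -> r7
At r7: longest match for 29.11.45.113 is 29.8.0.0/13 -> r6
At r6: longest match for 29.11.45.113 is 29.11.0.0/17 -> directly connected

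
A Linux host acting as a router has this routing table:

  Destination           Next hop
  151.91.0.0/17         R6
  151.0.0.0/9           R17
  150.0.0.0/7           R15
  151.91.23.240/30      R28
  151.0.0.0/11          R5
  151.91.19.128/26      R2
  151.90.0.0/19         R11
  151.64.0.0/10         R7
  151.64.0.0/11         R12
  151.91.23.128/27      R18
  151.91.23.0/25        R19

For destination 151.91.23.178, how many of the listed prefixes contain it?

5

Prefixes containing 151.91.23.178:
  150.0.0.0/7 (150.0.0.0 - 151.255.255.255)
  151.0.0.0/9 (151.0.0.0 - 151.127.255.255)
  151.64.0.0/10 (151.64.0.0 - 151.127.255.255)
  151.64.0.0/11 (151.64.0.0 - 151.95.255.255)
  151.91.0.0/17 (151.91.0.0 - 151.91.127.255)
Total matching entries: 5.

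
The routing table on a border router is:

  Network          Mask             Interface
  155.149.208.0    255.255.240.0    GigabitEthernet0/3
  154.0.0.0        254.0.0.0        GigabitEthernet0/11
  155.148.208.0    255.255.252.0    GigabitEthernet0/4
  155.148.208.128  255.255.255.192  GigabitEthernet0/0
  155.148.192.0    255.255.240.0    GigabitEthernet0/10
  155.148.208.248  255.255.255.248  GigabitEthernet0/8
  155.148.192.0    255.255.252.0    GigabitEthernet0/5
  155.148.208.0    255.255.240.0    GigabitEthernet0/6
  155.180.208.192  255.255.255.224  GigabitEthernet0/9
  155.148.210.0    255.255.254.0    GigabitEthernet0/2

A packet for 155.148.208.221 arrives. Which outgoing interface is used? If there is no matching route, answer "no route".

Routes whose prefix contains 155.148.208.221:
  154.0.0.0/7 (154.0.0.0 - 155.255.255.255) -> GigabitEthernet0/11
  155.148.208.0/20 (155.148.208.0 - 155.148.223.255) -> GigabitEthernet0/6
  155.148.208.0/22 (155.148.208.0 - 155.148.211.255) -> GigabitEthernet0/4
More-specific entries that do NOT match:
  155.148.208.248/29 (155.148.208.248 - 155.148.208.255) does not contain 155.148.208.221
  155.180.208.192/27 (155.180.208.192 - 155.180.208.223) does not contain 155.148.208.221
  155.148.208.128/26 (155.148.208.128 - 155.148.208.191) does not contain 155.148.208.221
  155.148.210.0/23 (155.148.210.0 - 155.148.211.255) does not contain 155.148.208.221
Longest matching prefix is /22 -> interface GigabitEthernet0/4.

GigabitEthernet0/4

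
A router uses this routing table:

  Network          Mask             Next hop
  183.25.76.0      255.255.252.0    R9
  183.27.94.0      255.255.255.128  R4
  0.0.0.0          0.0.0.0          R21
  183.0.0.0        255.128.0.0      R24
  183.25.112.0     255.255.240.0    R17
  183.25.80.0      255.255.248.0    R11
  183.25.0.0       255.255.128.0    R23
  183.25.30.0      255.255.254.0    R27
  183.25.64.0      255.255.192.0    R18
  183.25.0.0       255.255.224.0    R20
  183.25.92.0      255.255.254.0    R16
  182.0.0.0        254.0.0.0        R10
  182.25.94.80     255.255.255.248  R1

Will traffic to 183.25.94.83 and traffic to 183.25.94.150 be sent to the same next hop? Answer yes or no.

183.25.94.83: longest match 183.25.64.0/18 -> R18
183.25.94.150: longest match 183.25.64.0/18 -> R18

yes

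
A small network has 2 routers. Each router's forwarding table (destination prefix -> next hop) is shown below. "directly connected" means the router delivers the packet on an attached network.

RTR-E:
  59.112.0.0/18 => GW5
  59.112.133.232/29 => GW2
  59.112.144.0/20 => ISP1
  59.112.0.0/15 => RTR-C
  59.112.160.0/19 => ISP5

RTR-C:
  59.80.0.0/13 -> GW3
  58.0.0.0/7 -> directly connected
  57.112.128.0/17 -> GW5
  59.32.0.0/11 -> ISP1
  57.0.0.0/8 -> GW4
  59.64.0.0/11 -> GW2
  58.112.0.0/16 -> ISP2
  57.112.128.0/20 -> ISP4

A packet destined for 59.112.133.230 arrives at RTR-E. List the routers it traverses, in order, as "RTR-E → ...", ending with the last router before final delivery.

RTR-E → RTR-C

At RTR-E: longest match for 59.112.133.230 is 59.112.0.0/15 -> RTR-C
At RTR-C: longest match for 59.112.133.230 is 58.0.0.0/7 -> directly connected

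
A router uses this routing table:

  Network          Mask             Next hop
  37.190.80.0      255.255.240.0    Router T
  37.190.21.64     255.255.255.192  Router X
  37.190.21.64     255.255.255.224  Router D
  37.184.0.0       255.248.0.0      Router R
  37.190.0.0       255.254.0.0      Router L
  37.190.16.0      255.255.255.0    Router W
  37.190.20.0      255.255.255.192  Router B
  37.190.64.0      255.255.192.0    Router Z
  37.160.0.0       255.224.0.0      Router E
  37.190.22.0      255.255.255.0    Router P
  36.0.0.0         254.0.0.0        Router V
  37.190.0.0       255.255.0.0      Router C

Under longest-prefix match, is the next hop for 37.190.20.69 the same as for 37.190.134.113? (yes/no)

yes

37.190.20.69: longest match 37.190.0.0/16 -> Router C
37.190.134.113: longest match 37.190.0.0/16 -> Router C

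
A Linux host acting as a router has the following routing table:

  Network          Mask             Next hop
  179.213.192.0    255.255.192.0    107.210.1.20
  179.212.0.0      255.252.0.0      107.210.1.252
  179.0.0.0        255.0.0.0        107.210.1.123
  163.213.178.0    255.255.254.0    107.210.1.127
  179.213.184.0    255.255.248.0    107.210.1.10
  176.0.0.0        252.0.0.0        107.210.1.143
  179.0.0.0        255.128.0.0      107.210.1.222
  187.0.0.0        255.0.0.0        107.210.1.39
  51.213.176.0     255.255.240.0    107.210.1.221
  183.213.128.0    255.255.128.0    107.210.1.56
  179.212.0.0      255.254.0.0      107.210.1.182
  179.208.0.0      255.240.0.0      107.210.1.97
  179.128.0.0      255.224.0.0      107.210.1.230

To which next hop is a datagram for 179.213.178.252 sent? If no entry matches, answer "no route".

107.210.1.182

Routes whose prefix contains 179.213.178.252:
  176.0.0.0/6 (176.0.0.0 - 179.255.255.255) -> 107.210.1.143
  179.0.0.0/8 (179.0.0.0 - 179.255.255.255) -> 107.210.1.123
  179.208.0.0/12 (179.208.0.0 - 179.223.255.255) -> 107.210.1.97
  179.212.0.0/14 (179.212.0.0 - 179.215.255.255) -> 107.210.1.252
  179.212.0.0/15 (179.212.0.0 - 179.213.255.255) -> 107.210.1.182
More-specific entries that do NOT match:
  163.213.178.0/23 (163.213.178.0 - 163.213.179.255) does not contain 179.213.178.252
  179.213.184.0/21 (179.213.184.0 - 179.213.191.255) does not contain 179.213.178.252
  51.213.176.0/20 (51.213.176.0 - 51.213.191.255) does not contain 179.213.178.252
  179.213.192.0/18 (179.213.192.0 - 179.213.255.255) does not contain 179.213.178.252
  183.213.128.0/17 (183.213.128.0 - 183.213.255.255) does not contain 179.213.178.252
Longest matching prefix is /15 -> next hop 107.210.1.182.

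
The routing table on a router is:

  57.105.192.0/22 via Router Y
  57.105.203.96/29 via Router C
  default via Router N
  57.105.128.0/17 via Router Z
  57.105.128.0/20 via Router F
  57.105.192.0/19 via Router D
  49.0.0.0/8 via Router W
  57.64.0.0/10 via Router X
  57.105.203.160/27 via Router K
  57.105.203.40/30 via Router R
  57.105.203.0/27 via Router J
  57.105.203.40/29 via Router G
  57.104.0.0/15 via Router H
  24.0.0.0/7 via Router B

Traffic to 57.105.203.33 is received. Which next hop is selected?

Router D

Routes whose prefix contains 57.105.203.33:
  0.0.0.0/0 (default, matches everything) -> Router N
  57.64.0.0/10 (57.64.0.0 - 57.127.255.255) -> Router X
  57.104.0.0/15 (57.104.0.0 - 57.105.255.255) -> Router H
  57.105.128.0/17 (57.105.128.0 - 57.105.255.255) -> Router Z
  57.105.192.0/19 (57.105.192.0 - 57.105.223.255) -> Router D
More-specific entries that do NOT match:
  57.105.203.40/30 (57.105.203.40 - 57.105.203.43) does not contain 57.105.203.33
  57.105.203.96/29 (57.105.203.96 - 57.105.203.103) does not contain 57.105.203.33
  57.105.203.40/29 (57.105.203.40 - 57.105.203.47) does not contain 57.105.203.33
  57.105.203.160/27 (57.105.203.160 - 57.105.203.191) does not contain 57.105.203.33
  57.105.203.0/27 (57.105.203.0 - 57.105.203.31) does not contain 57.105.203.33
  57.105.192.0/22 (57.105.192.0 - 57.105.195.255) does not contain 57.105.203.33
  57.105.128.0/20 (57.105.128.0 - 57.105.143.255) does not contain 57.105.203.33
Longest matching prefix is /19 -> next hop Router D.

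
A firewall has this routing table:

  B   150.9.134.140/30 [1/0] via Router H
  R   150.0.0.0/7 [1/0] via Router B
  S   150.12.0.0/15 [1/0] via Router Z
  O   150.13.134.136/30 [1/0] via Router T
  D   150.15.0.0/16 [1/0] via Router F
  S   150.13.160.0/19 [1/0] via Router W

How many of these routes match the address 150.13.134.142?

2

Prefixes containing 150.13.134.142:
  150.0.0.0/7 (150.0.0.0 - 151.255.255.255)
  150.12.0.0/15 (150.12.0.0 - 150.13.255.255)
Total matching entries: 2.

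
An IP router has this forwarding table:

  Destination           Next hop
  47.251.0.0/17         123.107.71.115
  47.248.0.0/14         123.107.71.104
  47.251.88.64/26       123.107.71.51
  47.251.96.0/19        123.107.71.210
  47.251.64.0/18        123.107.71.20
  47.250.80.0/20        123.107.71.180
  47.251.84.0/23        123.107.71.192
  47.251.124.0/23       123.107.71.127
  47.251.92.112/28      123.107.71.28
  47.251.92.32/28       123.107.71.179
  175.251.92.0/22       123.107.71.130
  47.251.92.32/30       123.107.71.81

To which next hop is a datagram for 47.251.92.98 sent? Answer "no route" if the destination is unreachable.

Routes whose prefix contains 47.251.92.98:
  47.248.0.0/14 (47.248.0.0 - 47.251.255.255) -> 123.107.71.104
  47.251.0.0/17 (47.251.0.0 - 47.251.127.255) -> 123.107.71.115
  47.251.64.0/18 (47.251.64.0 - 47.251.127.255) -> 123.107.71.20
More-specific entries that do NOT match:
  47.251.92.32/30 (47.251.92.32 - 47.251.92.35) does not contain 47.251.92.98
  47.251.92.112/28 (47.251.92.112 - 47.251.92.127) does not contain 47.251.92.98
  47.251.92.32/28 (47.251.92.32 - 47.251.92.47) does not contain 47.251.92.98
  47.251.88.64/26 (47.251.88.64 - 47.251.88.127) does not contain 47.251.92.98
  47.251.84.0/23 (47.251.84.0 - 47.251.85.255) does not contain 47.251.92.98
  47.251.124.0/23 (47.251.124.0 - 47.251.125.255) does not contain 47.251.92.98
  175.251.92.0/22 (175.251.92.0 - 175.251.95.255) does not contain 47.251.92.98
  47.250.80.0/20 (47.250.80.0 - 47.250.95.255) does not contain 47.251.92.98
  47.251.96.0/19 (47.251.96.0 - 47.251.127.255) does not contain 47.251.92.98
Longest matching prefix is /18 -> next hop 123.107.71.20.

123.107.71.20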